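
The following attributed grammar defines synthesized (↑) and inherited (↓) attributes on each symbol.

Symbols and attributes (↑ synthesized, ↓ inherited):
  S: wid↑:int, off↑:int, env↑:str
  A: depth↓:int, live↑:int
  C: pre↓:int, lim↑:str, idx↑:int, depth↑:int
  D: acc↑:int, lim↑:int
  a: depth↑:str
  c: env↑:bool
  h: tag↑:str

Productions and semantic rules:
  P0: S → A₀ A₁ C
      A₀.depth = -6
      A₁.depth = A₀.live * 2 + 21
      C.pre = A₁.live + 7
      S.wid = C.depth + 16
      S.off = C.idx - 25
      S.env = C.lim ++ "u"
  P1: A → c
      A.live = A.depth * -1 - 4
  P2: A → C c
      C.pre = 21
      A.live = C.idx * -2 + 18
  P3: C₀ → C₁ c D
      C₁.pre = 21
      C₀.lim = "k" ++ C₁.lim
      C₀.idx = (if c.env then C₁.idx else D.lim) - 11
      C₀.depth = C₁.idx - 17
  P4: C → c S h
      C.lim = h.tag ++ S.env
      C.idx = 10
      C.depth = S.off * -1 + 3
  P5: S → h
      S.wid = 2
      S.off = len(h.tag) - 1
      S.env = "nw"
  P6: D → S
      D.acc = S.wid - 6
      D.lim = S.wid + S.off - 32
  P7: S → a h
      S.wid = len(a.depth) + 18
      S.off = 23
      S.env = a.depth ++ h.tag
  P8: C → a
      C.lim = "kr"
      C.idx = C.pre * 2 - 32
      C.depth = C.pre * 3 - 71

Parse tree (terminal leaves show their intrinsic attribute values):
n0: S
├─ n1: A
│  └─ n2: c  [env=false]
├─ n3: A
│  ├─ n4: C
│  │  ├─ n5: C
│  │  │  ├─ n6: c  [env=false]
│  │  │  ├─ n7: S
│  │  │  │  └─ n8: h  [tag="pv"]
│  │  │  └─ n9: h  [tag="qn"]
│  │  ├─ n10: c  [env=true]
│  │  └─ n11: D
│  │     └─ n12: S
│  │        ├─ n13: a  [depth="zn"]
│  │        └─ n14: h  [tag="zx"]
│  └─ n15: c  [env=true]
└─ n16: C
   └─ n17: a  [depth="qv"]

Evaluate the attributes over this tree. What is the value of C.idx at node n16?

1. n1.depth = -6  [-6]
2. n2.env = false  [terminal]
3. n1.live = 2  [A.depth * -1 - 4]
4. n3.depth = 25  [A₀.live * 2 + 21]
5. n4.pre = 21  [21]
6. n5.pre = 21  [21]
7. n6.env = false  [terminal]
8. n8.tag = "pv"  [terminal]
9. n7.wid = 2  [2]
10. n7.off = 1  [len(h.tag) - 1]
11. n7.env = "nw"  ["nw"]
12. n9.tag = "qn"  [terminal]
13. n5.lim = "qnnw"  [h.tag ++ S.env]
14. n5.idx = 10  [10]
15. n5.depth = 2  [S.off * -1 + 3]
16. n10.env = true  [terminal]
17. n13.depth = "zn"  [terminal]
18. n14.tag = "zx"  [terminal]
19. n12.wid = 20  [len(a.depth) + 18]
20. n12.off = 23  [23]
21. n12.env = "znzx"  [a.depth ++ h.tag]
22. n11.acc = 14  [S.wid - 6]
23. n11.lim = 11  [S.wid + S.off - 32]
24. n4.lim = "kqnnw"  ["k" ++ C₁.lim]
25. n4.idx = -1  [(if c.env then C₁.idx else D.lim) - 11]
26. n4.depth = -7  [C₁.idx - 17]
27. n15.env = true  [terminal]
28. n3.live = 20  [C.idx * -2 + 18]
29. n16.pre = 27  [A₁.live + 7]
30. n17.depth = "qv"  [terminal]
31. n16.lim = "kr"  ["kr"]
32. n16.idx = 22  [C.pre * 2 - 32]
33. n16.depth = 10  [C.pre * 3 - 71]
34. n0.wid = 26  [C.depth + 16]
35. n0.off = -3  [C.idx - 25]
36. n0.env = "kru"  [C.lim ++ "u"]

22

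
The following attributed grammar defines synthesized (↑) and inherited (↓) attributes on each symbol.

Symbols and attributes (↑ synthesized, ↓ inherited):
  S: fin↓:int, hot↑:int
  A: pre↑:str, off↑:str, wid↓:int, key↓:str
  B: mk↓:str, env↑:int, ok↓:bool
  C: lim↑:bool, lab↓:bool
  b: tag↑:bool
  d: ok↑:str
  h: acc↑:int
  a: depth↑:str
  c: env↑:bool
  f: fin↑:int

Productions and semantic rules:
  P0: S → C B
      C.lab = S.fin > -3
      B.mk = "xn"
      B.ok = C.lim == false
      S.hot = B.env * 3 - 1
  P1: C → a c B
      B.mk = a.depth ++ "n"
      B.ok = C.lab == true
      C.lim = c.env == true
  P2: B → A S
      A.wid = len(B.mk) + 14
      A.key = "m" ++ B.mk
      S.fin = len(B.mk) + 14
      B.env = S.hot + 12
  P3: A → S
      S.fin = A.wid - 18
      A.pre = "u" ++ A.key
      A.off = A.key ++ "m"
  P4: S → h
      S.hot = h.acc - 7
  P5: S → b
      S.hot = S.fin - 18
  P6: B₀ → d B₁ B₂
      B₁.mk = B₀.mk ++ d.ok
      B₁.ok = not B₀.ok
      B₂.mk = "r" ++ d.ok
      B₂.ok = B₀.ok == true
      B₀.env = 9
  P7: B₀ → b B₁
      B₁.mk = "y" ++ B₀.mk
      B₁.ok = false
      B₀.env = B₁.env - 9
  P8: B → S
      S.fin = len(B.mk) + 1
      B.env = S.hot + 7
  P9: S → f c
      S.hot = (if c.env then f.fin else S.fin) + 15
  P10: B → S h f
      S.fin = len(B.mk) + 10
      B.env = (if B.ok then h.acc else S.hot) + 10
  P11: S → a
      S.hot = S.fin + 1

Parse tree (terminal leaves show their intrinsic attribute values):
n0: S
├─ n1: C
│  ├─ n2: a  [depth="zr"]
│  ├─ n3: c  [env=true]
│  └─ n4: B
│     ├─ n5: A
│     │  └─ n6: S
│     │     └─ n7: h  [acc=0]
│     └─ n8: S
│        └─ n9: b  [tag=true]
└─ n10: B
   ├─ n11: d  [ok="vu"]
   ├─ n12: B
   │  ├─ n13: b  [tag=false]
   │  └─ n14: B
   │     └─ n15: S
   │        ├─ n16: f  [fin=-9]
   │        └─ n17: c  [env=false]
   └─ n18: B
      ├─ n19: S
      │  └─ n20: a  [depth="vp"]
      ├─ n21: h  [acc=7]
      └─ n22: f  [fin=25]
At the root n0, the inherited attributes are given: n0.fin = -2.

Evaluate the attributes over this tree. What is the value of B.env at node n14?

1. n0.fin = -2  [given at root]
2. n1.lab = true  [S.fin > -3]
3. n2.depth = "zr"  [terminal]
4. n3.env = true  [terminal]
5. n4.mk = "zrn"  [a.depth ++ "n"]
6. n4.ok = true  [C.lab == true]
7. n5.wid = 17  [len(B.mk) + 14]
8. n5.key = "mzrn"  ["m" ++ B.mk]
9. n6.fin = -1  [A.wid - 18]
10. n7.acc = 0  [terminal]
11. n6.hot = -7  [h.acc - 7]
12. n5.pre = "umzrn"  ["u" ++ A.key]
13. n5.off = "mzrnm"  [A.key ++ "m"]
14. n8.fin = 17  [len(B.mk) + 14]
15. n9.tag = true  [terminal]
16. n8.hot = -1  [S.fin - 18]
17. n4.env = 11  [S.hot + 12]
18. n1.lim = true  [c.env == true]
19. n10.mk = "xn"  ["xn"]
20. n10.ok = false  [C.lim == false]
21. n11.ok = "vu"  [terminal]
22. n12.mk = "xnvu"  [B₀.mk ++ d.ok]
23. n12.ok = true  [not B₀.ok]
24. n13.tag = false  [terminal]
25. n14.mk = "yxnvu"  ["y" ++ B₀.mk]
26. n14.ok = false  [false]
27. n15.fin = 6  [len(B.mk) + 1]
28. n16.fin = -9  [terminal]
29. n17.env = false  [terminal]
30. n15.hot = 21  [(if c.env then f.fin else S.fin) + 15]
31. n14.env = 28  [S.hot + 7]
32. n12.env = 19  [B₁.env - 9]
33. n18.mk = "rvu"  ["r" ++ d.ok]
34. n18.ok = false  [B₀.ok == true]
35. n19.fin = 13  [len(B.mk) + 10]
36. n20.depth = "vp"  [terminal]
37. n19.hot = 14  [S.fin + 1]
38. n21.acc = 7  [terminal]
39. n22.fin = 25  [terminal]
40. n18.env = 24  [(if B.ok then h.acc else S.hot) + 10]
41. n10.env = 9  [9]
42. n0.hot = 26  [B.env * 3 - 1]

28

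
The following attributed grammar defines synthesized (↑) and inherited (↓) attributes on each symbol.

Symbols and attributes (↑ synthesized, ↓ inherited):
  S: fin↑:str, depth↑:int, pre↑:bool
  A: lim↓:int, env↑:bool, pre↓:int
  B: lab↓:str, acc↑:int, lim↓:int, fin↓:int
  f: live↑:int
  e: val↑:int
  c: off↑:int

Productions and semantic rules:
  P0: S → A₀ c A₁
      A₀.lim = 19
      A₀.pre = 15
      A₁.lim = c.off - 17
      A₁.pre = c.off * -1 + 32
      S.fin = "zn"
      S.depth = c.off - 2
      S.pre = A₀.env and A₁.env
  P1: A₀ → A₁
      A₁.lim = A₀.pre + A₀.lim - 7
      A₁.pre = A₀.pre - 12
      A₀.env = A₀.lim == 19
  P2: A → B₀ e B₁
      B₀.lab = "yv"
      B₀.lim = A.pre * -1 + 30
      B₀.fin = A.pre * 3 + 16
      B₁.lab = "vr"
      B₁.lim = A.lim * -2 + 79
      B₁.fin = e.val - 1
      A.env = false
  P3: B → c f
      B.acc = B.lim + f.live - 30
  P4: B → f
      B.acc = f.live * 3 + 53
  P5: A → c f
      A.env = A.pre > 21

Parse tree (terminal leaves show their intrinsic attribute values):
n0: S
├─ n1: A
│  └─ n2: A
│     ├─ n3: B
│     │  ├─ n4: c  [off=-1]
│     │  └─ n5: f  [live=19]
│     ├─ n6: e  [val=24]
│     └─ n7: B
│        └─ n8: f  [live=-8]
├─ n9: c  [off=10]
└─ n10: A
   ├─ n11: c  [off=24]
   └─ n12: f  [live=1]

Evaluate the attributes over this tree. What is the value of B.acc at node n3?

1. n1.lim = 19  [19]
2. n1.pre = 15  [15]
3. n2.lim = 27  [A₀.pre + A₀.lim - 7]
4. n2.pre = 3  [A₀.pre - 12]
5. n3.lab = "yv"  ["yv"]
6. n3.lim = 27  [A.pre * -1 + 30]
7. n3.fin = 25  [A.pre * 3 + 16]
8. n4.off = -1  [terminal]
9. n5.live = 19  [terminal]
10. n3.acc = 16  [B.lim + f.live - 30]
11. n6.val = 24  [terminal]
12. n7.lab = "vr"  ["vr"]
13. n7.lim = 25  [A.lim * -2 + 79]
14. n7.fin = 23  [e.val - 1]
15. n8.live = -8  [terminal]
16. n7.acc = 29  [f.live * 3 + 53]
17. n2.env = false  [false]
18. n1.env = true  [A₀.lim == 19]
19. n9.off = 10  [terminal]
20. n10.lim = -7  [c.off - 17]
21. n10.pre = 22  [c.off * -1 + 32]
22. n11.off = 24  [terminal]
23. n12.live = 1  [terminal]
24. n10.env = true  [A.pre > 21]
25. n0.fin = "zn"  ["zn"]
26. n0.depth = 8  [c.off - 2]
27. n0.pre = true  [A₀.env and A₁.env]

16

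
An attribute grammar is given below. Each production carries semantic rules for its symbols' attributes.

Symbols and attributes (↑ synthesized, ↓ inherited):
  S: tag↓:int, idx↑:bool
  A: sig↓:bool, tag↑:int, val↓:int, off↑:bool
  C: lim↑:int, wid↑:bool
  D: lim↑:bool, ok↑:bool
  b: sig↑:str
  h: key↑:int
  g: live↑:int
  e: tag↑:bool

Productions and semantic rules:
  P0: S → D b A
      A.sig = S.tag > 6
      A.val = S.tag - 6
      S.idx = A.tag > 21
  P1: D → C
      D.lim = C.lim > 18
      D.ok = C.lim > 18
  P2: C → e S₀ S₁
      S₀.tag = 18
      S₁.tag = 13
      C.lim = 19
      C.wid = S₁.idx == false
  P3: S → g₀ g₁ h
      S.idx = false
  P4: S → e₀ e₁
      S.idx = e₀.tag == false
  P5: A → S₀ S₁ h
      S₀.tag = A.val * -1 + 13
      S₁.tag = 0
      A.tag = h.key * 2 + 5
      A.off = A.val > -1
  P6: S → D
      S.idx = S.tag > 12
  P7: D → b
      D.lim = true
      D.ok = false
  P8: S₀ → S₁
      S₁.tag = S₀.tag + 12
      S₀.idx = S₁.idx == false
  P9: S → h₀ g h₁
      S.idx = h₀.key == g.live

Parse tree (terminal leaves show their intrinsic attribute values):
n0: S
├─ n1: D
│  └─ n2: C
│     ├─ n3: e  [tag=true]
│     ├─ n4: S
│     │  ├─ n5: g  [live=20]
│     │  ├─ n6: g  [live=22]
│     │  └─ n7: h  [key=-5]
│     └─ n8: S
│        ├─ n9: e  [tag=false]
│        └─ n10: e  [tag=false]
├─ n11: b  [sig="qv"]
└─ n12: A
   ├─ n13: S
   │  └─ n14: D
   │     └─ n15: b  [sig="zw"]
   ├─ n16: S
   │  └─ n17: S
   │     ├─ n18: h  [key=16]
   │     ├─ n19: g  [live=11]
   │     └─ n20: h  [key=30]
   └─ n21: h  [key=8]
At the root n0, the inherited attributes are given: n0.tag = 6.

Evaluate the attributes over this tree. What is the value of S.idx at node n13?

true

1. n0.tag = 6  [given at root]
2. n3.tag = true  [terminal]
3. n4.tag = 18  [18]
4. n5.live = 20  [terminal]
5. n6.live = 22  [terminal]
6. n7.key = -5  [terminal]
7. n4.idx = false  [false]
8. n8.tag = 13  [13]
9. n9.tag = false  [terminal]
10. n10.tag = false  [terminal]
11. n8.idx = true  [e₀.tag == false]
12. n2.lim = 19  [19]
13. n2.wid = false  [S₁.idx == false]
14. n1.lim = true  [C.lim > 18]
15. n1.ok = true  [C.lim > 18]
16. n11.sig = "qv"  [terminal]
17. n12.sig = false  [S.tag > 6]
18. n12.val = 0  [S.tag - 6]
19. n13.tag = 13  [A.val * -1 + 13]
20. n15.sig = "zw"  [terminal]
21. n14.lim = true  [true]
22. n14.ok = false  [false]
23. n13.idx = true  [S.tag > 12]
24. n16.tag = 0  [0]
25. n17.tag = 12  [S₀.tag + 12]
26. n18.key = 16  [terminal]
27. n19.live = 11  [terminal]
28. n20.key = 30  [terminal]
29. n17.idx = false  [h₀.key == g.live]
30. n16.idx = true  [S₁.idx == false]
31. n21.key = 8  [terminal]
32. n12.tag = 21  [h.key * 2 + 5]
33. n12.off = true  [A.val > -1]
34. n0.idx = false  [A.tag > 21]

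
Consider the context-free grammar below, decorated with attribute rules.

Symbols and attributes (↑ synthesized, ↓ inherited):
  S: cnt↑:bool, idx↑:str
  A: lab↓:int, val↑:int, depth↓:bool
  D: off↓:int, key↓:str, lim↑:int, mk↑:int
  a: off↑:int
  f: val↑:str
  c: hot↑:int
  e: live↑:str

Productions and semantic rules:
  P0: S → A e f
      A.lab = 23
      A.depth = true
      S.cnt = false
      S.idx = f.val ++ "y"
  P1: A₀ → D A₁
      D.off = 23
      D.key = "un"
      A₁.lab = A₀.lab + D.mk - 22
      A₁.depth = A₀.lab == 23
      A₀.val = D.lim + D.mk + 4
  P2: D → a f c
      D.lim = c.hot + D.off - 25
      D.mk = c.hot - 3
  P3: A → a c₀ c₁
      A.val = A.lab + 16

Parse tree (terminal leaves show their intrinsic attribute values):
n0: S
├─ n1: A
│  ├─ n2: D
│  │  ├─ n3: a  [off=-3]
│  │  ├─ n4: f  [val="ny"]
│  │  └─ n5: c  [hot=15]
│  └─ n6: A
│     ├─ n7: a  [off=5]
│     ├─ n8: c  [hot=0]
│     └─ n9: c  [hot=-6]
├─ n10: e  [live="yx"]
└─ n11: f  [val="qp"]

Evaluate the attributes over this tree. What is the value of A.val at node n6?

1. n1.lab = 23  [23]
2. n1.depth = true  [true]
3. n2.off = 23  [23]
4. n2.key = "un"  ["un"]
5. n3.off = -3  [terminal]
6. n4.val = "ny"  [terminal]
7. n5.hot = 15  [terminal]
8. n2.lim = 13  [c.hot + D.off - 25]
9. n2.mk = 12  [c.hot - 3]
10. n6.lab = 13  [A₀.lab + D.mk - 22]
11. n6.depth = true  [A₀.lab == 23]
12. n7.off = 5  [terminal]
13. n8.hot = 0  [terminal]
14. n9.hot = -6  [terminal]
15. n6.val = 29  [A.lab + 16]
16. n1.val = 29  [D.lim + D.mk + 4]
17. n10.live = "yx"  [terminal]
18. n11.val = "qp"  [terminal]
19. n0.cnt = false  [false]
20. n0.idx = "qpy"  [f.val ++ "y"]

29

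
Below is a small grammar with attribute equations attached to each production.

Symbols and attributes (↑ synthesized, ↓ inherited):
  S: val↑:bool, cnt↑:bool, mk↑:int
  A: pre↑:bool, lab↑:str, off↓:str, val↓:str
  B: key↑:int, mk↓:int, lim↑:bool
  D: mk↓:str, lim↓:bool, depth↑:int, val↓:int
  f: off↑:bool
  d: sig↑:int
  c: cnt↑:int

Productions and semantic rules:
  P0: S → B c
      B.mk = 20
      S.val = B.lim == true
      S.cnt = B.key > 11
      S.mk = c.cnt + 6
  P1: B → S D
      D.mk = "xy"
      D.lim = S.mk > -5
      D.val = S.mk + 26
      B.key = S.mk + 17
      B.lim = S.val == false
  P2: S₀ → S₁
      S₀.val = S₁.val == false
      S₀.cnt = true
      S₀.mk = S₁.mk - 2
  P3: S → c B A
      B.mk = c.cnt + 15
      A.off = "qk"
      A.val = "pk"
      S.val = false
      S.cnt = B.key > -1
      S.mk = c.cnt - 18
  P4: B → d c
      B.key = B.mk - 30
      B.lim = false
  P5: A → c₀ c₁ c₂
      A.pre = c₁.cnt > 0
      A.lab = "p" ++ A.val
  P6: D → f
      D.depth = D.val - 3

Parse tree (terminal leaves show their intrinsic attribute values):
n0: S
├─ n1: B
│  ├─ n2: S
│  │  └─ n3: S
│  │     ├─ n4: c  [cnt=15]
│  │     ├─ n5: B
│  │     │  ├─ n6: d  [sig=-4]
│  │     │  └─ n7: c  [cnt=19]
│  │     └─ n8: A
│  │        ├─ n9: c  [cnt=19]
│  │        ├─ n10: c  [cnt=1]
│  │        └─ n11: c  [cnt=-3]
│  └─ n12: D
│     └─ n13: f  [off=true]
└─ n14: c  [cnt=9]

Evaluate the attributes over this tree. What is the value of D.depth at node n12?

18

1. n1.mk = 20  [20]
2. n4.cnt = 15  [terminal]
3. n5.mk = 30  [c.cnt + 15]
4. n6.sig = -4  [terminal]
5. n7.cnt = 19  [terminal]
6. n5.key = 0  [B.mk - 30]
7. n5.lim = false  [false]
8. n8.off = "qk"  ["qk"]
9. n8.val = "pk"  ["pk"]
10. n9.cnt = 19  [terminal]
11. n10.cnt = 1  [terminal]
12. n11.cnt = -3  [terminal]
13. n8.pre = true  [c₁.cnt > 0]
14. n8.lab = "ppk"  ["p" ++ A.val]
15. n3.val = false  [false]
16. n3.cnt = true  [B.key > -1]
17. n3.mk = -3  [c.cnt - 18]
18. n2.val = true  [S₁.val == false]
19. n2.cnt = true  [true]
20. n2.mk = -5  [S₁.mk - 2]
21. n12.mk = "xy"  ["xy"]
22. n12.lim = false  [S.mk > -5]
23. n12.val = 21  [S.mk + 26]
24. n13.off = true  [terminal]
25. n12.depth = 18  [D.val - 3]
26. n1.key = 12  [S.mk + 17]
27. n1.lim = false  [S.val == false]
28. n14.cnt = 9  [terminal]
29. n0.val = false  [B.lim == true]
30. n0.cnt = true  [B.key > 11]
31. n0.mk = 15  [c.cnt + 6]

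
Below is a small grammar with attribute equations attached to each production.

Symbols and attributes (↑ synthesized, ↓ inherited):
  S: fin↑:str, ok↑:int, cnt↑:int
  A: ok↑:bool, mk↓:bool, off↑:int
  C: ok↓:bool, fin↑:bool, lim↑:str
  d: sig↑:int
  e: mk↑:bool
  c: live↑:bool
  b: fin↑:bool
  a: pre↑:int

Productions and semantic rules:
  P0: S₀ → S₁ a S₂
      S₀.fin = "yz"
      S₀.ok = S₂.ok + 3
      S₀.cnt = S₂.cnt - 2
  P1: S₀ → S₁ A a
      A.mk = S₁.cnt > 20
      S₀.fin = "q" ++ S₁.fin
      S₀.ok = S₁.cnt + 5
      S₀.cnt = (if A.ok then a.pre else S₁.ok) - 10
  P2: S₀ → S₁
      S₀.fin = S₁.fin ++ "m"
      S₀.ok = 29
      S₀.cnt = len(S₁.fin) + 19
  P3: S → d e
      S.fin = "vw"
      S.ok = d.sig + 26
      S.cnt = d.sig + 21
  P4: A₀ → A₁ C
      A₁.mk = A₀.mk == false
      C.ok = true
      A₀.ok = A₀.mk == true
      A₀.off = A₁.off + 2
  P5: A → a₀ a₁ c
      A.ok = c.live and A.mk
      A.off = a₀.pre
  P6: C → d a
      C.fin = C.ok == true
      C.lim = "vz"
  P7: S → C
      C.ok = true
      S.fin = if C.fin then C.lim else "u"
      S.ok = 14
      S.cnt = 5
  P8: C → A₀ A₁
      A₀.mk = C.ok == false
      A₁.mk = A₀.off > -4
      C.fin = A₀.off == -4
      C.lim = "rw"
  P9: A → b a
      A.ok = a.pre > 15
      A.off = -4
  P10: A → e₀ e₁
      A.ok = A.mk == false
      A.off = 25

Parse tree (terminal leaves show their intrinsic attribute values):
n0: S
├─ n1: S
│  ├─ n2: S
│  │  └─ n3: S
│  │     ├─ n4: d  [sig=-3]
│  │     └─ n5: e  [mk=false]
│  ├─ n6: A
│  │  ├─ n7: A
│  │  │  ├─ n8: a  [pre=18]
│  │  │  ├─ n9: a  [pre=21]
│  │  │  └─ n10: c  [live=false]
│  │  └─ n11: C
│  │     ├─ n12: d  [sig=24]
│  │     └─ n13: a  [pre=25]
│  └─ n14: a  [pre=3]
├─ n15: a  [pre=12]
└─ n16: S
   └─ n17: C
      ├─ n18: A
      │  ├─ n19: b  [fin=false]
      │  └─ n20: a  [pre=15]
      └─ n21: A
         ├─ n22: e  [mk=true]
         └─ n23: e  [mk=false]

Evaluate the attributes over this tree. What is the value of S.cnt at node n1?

-7

1. n4.sig = -3  [terminal]
2. n5.mk = false  [terminal]
3. n3.fin = "vw"  ["vw"]
4. n3.ok = 23  [d.sig + 26]
5. n3.cnt = 18  [d.sig + 21]
6. n2.fin = "vwm"  [S₁.fin ++ "m"]
7. n2.ok = 29  [29]
8. n2.cnt = 21  [len(S₁.fin) + 19]
9. n6.mk = true  [S₁.cnt > 20]
10. n7.mk = false  [A₀.mk == false]
11. n8.pre = 18  [terminal]
12. n9.pre = 21  [terminal]
13. n10.live = false  [terminal]
14. n7.ok = false  [c.live and A.mk]
15. n7.off = 18  [a₀.pre]
16. n11.ok = true  [true]
17. n12.sig = 24  [terminal]
18. n13.pre = 25  [terminal]
19. n11.fin = true  [C.ok == true]
20. n11.lim = "vz"  ["vz"]
21. n6.ok = true  [A₀.mk == true]
22. n6.off = 20  [A₁.off + 2]
23. n14.pre = 3  [terminal]
24. n1.fin = "qvwm"  ["q" ++ S₁.fin]
25. n1.ok = 26  [S₁.cnt + 5]
26. n1.cnt = -7  [(if A.ok then a.pre else S₁.ok) - 10]
27. n15.pre = 12  [terminal]
28. n17.ok = true  [true]
29. n18.mk = false  [C.ok == false]
30. n19.fin = false  [terminal]
31. n20.pre = 15  [terminal]
32. n18.ok = false  [a.pre > 15]
33. n18.off = -4  [-4]
34. n21.mk = false  [A₀.off > -4]
35. n22.mk = true  [terminal]
36. n23.mk = false  [terminal]
37. n21.ok = true  [A.mk == false]
38. n21.off = 25  [25]
39. n17.fin = true  [A₀.off == -4]
40. n17.lim = "rw"  ["rw"]
41. n16.fin = "rw"  [if C.fin then C.lim else "u"]
42. n16.ok = 14  [14]
43. n16.cnt = 5  [5]
44. n0.fin = "yz"  ["yz"]
45. n0.ok = 17  [S₂.ok + 3]
46. n0.cnt = 3  [S₂.cnt - 2]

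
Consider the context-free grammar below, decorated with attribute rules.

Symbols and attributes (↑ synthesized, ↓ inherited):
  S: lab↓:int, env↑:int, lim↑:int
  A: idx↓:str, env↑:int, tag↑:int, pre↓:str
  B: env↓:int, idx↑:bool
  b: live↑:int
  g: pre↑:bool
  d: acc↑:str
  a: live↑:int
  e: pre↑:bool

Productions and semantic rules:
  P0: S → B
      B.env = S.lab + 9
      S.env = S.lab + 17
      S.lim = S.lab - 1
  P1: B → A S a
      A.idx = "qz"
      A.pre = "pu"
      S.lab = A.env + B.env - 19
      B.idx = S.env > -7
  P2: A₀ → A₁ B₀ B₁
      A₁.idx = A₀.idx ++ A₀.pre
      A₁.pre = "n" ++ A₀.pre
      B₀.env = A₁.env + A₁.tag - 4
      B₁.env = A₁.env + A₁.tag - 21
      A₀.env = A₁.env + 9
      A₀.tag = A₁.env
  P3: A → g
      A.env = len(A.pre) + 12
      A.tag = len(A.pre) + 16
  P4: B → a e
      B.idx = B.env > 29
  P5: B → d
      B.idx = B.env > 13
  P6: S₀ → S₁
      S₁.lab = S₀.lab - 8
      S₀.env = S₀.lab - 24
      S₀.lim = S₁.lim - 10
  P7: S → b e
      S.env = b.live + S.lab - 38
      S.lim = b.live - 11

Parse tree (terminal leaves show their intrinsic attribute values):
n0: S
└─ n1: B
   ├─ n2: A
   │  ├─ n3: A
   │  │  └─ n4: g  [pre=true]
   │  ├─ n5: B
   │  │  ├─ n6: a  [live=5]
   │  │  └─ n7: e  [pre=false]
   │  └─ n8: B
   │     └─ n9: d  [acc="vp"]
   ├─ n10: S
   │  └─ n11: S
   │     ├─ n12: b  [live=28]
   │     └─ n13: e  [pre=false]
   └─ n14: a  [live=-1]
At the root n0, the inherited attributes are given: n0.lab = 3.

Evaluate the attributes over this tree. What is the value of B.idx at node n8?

false

1. n0.lab = 3  [given at root]
2. n1.env = 12  [S.lab + 9]
3. n2.idx = "qz"  ["qz"]
4. n2.pre = "pu"  ["pu"]
5. n3.idx = "qzpu"  [A₀.idx ++ A₀.pre]
6. n3.pre = "npu"  ["n" ++ A₀.pre]
7. n4.pre = true  [terminal]
8. n3.env = 15  [len(A.pre) + 12]
9. n3.tag = 19  [len(A.pre) + 16]
10. n5.env = 30  [A₁.env + A₁.tag - 4]
11. n6.live = 5  [terminal]
12. n7.pre = false  [terminal]
13. n5.idx = true  [B.env > 29]
14. n8.env = 13  [A₁.env + A₁.tag - 21]
15. n9.acc = "vp"  [terminal]
16. n8.idx = false  [B.env > 13]
17. n2.env = 24  [A₁.env + 9]
18. n2.tag = 15  [A₁.env]
19. n10.lab = 17  [A.env + B.env - 19]
20. n11.lab = 9  [S₀.lab - 8]
21. n12.live = 28  [terminal]
22. n13.pre = false  [terminal]
23. n11.env = -1  [b.live + S.lab - 38]
24. n11.lim = 17  [b.live - 11]
25. n10.env = -7  [S₀.lab - 24]
26. n10.lim = 7  [S₁.lim - 10]
27. n14.live = -1  [terminal]
28. n1.idx = false  [S.env > -7]
29. n0.env = 20  [S.lab + 17]
30. n0.lim = 2  [S.lab - 1]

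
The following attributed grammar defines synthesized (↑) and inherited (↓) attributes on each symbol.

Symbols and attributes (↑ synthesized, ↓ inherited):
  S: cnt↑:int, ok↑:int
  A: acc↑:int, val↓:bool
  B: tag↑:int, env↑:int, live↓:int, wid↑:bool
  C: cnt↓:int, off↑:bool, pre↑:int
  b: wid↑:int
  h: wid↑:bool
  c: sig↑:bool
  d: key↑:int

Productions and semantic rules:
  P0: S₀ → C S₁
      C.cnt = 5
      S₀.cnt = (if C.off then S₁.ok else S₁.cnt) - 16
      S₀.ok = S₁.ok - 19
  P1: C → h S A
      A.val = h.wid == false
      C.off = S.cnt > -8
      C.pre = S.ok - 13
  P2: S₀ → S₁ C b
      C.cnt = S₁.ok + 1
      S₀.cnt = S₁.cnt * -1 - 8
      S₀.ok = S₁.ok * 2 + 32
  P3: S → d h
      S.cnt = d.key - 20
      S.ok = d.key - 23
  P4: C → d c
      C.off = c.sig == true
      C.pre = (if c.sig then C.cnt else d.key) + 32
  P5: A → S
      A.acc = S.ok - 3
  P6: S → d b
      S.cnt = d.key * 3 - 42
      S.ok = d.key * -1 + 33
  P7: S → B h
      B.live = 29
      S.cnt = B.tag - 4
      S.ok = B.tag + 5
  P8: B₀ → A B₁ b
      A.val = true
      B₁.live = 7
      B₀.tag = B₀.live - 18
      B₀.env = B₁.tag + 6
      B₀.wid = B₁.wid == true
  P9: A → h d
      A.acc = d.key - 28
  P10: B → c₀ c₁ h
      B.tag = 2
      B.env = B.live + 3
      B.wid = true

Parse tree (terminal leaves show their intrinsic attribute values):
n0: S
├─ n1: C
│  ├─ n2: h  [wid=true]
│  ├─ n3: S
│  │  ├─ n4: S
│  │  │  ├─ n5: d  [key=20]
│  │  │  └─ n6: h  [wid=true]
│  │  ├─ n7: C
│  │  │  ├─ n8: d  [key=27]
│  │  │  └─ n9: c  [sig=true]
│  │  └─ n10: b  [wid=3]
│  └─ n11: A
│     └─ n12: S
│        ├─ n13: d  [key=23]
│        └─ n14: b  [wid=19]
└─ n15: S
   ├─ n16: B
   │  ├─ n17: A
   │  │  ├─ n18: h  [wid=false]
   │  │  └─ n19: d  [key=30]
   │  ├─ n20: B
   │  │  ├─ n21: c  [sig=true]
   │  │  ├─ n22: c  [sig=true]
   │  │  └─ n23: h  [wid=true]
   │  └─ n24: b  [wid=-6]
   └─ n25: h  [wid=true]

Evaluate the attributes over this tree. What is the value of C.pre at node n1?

13

1. n1.cnt = 5  [5]
2. n2.wid = true  [terminal]
3. n5.key = 20  [terminal]
4. n6.wid = true  [terminal]
5. n4.cnt = 0  [d.key - 20]
6. n4.ok = -3  [d.key - 23]
7. n7.cnt = -2  [S₁.ok + 1]
8. n8.key = 27  [terminal]
9. n9.sig = true  [terminal]
10. n7.off = true  [c.sig == true]
11. n7.pre = 30  [(if c.sig then C.cnt else d.key) + 32]
12. n10.wid = 3  [terminal]
13. n3.cnt = -8  [S₁.cnt * -1 - 8]
14. n3.ok = 26  [S₁.ok * 2 + 32]
15. n11.val = false  [h.wid == false]
16. n13.key = 23  [terminal]
17. n14.wid = 19  [terminal]
18. n12.cnt = 27  [d.key * 3 - 42]
19. n12.ok = 10  [d.key * -1 + 33]
20. n11.acc = 7  [S.ok - 3]
21. n1.off = false  [S.cnt > -8]
22. n1.pre = 13  [S.ok - 13]
23. n16.live = 29  [29]
24. n17.val = true  [true]
25. n18.wid = false  [terminal]
26. n19.key = 30  [terminal]
27. n17.acc = 2  [d.key - 28]
28. n20.live = 7  [7]
29. n21.sig = true  [terminal]
30. n22.sig = true  [terminal]
31. n23.wid = true  [terminal]
32. n20.tag = 2  [2]
33. n20.env = 10  [B.live + 3]
34. n20.wid = true  [true]
35. n24.wid = -6  [terminal]
36. n16.tag = 11  [B₀.live - 18]
37. n16.env = 8  [B₁.tag + 6]
38. n16.wid = true  [B₁.wid == true]
39. n25.wid = true  [terminal]
40. n15.cnt = 7  [B.tag - 4]
41. n15.ok = 16  [B.tag + 5]
42. n0.cnt = -9  [(if C.off then S₁.ok else S₁.cnt) - 16]
43. n0.ok = -3  [S₁.ok - 19]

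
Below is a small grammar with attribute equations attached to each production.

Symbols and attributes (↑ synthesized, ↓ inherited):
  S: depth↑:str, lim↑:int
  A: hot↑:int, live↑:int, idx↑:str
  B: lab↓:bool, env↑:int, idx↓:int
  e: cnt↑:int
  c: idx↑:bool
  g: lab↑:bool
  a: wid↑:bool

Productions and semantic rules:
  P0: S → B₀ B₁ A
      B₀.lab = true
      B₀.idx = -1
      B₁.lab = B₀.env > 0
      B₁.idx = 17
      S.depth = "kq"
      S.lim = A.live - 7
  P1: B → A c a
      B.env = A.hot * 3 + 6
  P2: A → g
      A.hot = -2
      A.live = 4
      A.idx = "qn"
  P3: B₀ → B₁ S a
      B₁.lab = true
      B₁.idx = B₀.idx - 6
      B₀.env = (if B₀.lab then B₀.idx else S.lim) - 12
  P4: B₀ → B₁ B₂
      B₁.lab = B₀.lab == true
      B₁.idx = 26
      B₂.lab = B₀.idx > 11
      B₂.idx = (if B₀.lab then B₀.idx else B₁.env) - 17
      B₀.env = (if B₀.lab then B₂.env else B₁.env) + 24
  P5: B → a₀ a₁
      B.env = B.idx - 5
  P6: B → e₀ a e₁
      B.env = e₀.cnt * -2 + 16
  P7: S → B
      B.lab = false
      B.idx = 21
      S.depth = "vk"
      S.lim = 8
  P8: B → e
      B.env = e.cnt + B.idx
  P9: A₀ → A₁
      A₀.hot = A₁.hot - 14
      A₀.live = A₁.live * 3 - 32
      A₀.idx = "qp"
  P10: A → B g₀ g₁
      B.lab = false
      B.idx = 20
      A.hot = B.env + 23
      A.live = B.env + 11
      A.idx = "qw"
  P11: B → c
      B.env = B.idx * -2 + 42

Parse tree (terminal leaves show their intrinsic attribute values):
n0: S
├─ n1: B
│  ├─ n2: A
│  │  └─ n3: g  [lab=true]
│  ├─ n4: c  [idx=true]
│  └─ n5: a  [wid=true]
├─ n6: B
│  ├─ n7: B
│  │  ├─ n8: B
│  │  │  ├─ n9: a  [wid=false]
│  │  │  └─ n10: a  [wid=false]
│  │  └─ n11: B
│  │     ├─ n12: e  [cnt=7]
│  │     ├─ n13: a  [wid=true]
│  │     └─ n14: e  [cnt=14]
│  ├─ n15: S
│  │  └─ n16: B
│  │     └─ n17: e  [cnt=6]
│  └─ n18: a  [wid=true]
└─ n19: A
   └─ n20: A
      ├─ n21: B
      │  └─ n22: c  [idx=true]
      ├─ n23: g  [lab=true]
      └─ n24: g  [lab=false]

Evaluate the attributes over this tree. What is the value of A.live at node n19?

7

1. n1.lab = true  [true]
2. n1.idx = -1  [-1]
3. n3.lab = true  [terminal]
4. n2.hot = -2  [-2]
5. n2.live = 4  [4]
6. n2.idx = "qn"  ["qn"]
7. n4.idx = true  [terminal]
8. n5.wid = true  [terminal]
9. n1.env = 0  [A.hot * 3 + 6]
10. n6.lab = false  [B₀.env > 0]
11. n6.idx = 17  [17]
12. n7.lab = true  [true]
13. n7.idx = 11  [B₀.idx - 6]
14. n8.lab = true  [B₀.lab == true]
15. n8.idx = 26  [26]
16. n9.wid = false  [terminal]
17. n10.wid = false  [terminal]
18. n8.env = 21  [B.idx - 5]
19. n11.lab = false  [B₀.idx > 11]
20. n11.idx = -6  [(if B₀.lab then B₀.idx else B₁.env) - 17]
21. n12.cnt = 7  [terminal]
22. n13.wid = true  [terminal]
23. n14.cnt = 14  [terminal]
24. n11.env = 2  [e₀.cnt * -2 + 16]
25. n7.env = 26  [(if B₀.lab then B₂.env else B₁.env) + 24]
26. n16.lab = false  [false]
27. n16.idx = 21  [21]
28. n17.cnt = 6  [terminal]
29. n16.env = 27  [e.cnt + B.idx]
30. n15.depth = "vk"  ["vk"]
31. n15.lim = 8  [8]
32. n18.wid = true  [terminal]
33. n6.env = -4  [(if B₀.lab then B₀.idx else S.lim) - 12]
34. n21.lab = false  [false]
35. n21.idx = 20  [20]
36. n22.idx = true  [terminal]
37. n21.env = 2  [B.idx * -2 + 42]
38. n23.lab = true  [terminal]
39. n24.lab = false  [terminal]
40. n20.hot = 25  [B.env + 23]
41. n20.live = 13  [B.env + 11]
42. n20.idx = "qw"  ["qw"]
43. n19.hot = 11  [A₁.hot - 14]
44. n19.live = 7  [A₁.live * 3 - 32]
45. n19.idx = "qp"  ["qp"]
46. n0.depth = "kq"  ["kq"]
47. n0.lim = 0  [A.live - 7]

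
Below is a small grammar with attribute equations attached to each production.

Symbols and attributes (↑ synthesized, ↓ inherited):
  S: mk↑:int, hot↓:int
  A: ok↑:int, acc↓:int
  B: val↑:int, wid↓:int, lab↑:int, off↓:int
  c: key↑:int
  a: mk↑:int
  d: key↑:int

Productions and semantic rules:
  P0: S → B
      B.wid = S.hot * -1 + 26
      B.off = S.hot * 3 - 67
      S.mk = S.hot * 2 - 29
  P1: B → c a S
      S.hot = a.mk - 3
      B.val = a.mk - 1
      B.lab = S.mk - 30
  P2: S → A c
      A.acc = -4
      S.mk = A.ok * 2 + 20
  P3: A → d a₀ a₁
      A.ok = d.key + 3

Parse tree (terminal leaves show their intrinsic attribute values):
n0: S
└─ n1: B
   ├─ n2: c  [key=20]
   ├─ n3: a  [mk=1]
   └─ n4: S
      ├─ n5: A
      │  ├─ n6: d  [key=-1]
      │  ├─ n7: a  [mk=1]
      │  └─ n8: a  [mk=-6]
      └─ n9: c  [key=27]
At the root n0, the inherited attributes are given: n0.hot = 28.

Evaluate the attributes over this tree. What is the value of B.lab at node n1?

1. n0.hot = 28  [given at root]
2. n1.wid = -2  [S.hot * -1 + 26]
3. n1.off = 17  [S.hot * 3 - 67]
4. n2.key = 20  [terminal]
5. n3.mk = 1  [terminal]
6. n4.hot = -2  [a.mk - 3]
7. n5.acc = -4  [-4]
8. n6.key = -1  [terminal]
9. n7.mk = 1  [terminal]
10. n8.mk = -6  [terminal]
11. n5.ok = 2  [d.key + 3]
12. n9.key = 27  [terminal]
13. n4.mk = 24  [A.ok * 2 + 20]
14. n1.val = 0  [a.mk - 1]
15. n1.lab = -6  [S.mk - 30]
16. n0.mk = 27  [S.hot * 2 - 29]

-6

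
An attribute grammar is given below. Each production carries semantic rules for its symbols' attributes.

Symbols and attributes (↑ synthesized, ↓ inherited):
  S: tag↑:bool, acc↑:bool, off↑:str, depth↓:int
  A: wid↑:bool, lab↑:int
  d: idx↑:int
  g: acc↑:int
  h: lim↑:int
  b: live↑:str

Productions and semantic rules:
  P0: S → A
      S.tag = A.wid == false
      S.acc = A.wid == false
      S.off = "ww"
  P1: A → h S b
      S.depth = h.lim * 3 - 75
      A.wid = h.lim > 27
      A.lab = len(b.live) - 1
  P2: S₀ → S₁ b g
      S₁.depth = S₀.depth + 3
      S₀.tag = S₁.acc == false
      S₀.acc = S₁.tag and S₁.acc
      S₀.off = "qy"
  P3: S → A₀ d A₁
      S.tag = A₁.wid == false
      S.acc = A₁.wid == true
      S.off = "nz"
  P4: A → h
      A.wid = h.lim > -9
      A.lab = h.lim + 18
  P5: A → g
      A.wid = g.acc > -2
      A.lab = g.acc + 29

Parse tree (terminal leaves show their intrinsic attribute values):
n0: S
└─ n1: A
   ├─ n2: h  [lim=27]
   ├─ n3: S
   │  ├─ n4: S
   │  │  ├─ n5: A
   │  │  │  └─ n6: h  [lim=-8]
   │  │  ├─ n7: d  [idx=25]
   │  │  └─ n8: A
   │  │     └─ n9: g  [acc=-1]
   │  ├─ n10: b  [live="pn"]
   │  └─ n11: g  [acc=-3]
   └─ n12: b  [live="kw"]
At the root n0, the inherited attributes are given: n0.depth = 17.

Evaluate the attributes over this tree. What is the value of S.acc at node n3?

false

1. n0.depth = 17  [given at root]
2. n2.lim = 27  [terminal]
3. n3.depth = 6  [h.lim * 3 - 75]
4. n4.depth = 9  [S₀.depth + 3]
5. n6.lim = -8  [terminal]
6. n5.wid = true  [h.lim > -9]
7. n5.lab = 10  [h.lim + 18]
8. n7.idx = 25  [terminal]
9. n9.acc = -1  [terminal]
10. n8.wid = true  [g.acc > -2]
11. n8.lab = 28  [g.acc + 29]
12. n4.tag = false  [A₁.wid == false]
13. n4.acc = true  [A₁.wid == true]
14. n4.off = "nz"  ["nz"]
15. n10.live = "pn"  [terminal]
16. n11.acc = -3  [terminal]
17. n3.tag = false  [S₁.acc == false]
18. n3.acc = false  [S₁.tag and S₁.acc]
19. n3.off = "qy"  ["qy"]
20. n12.live = "kw"  [terminal]
21. n1.wid = false  [h.lim > 27]
22. n1.lab = 1  [len(b.live) - 1]
23. n0.tag = true  [A.wid == false]
24. n0.acc = true  [A.wid == false]
25. n0.off = "ww"  ["ww"]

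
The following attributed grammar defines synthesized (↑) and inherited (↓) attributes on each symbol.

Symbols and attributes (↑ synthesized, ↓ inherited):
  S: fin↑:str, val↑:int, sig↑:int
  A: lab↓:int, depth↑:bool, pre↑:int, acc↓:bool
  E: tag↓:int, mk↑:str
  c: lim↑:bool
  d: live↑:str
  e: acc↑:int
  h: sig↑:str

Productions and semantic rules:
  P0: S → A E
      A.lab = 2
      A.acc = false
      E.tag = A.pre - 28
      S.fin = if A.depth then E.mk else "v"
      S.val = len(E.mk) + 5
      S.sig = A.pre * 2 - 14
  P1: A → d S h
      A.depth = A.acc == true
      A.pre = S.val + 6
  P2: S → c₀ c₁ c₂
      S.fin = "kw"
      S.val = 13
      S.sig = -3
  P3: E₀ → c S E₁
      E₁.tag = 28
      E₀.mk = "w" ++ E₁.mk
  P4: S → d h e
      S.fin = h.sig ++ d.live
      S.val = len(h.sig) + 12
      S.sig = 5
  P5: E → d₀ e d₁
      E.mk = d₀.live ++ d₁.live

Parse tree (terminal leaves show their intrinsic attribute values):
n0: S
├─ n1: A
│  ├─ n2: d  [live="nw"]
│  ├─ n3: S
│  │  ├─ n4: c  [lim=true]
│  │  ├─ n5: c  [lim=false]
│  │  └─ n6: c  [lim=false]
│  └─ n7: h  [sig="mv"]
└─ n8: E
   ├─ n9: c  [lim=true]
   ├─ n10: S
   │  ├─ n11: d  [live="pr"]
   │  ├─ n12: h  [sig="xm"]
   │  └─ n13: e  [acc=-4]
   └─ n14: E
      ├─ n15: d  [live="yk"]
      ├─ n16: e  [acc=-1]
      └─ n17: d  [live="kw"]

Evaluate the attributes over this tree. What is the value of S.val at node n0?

10

1. n1.lab = 2  [2]
2. n1.acc = false  [false]
3. n2.live = "nw"  [terminal]
4. n4.lim = true  [terminal]
5. n5.lim = false  [terminal]
6. n6.lim = false  [terminal]
7. n3.fin = "kw"  ["kw"]
8. n3.val = 13  [13]
9. n3.sig = -3  [-3]
10. n7.sig = "mv"  [terminal]
11. n1.depth = false  [A.acc == true]
12. n1.pre = 19  [S.val + 6]
13. n8.tag = -9  [A.pre - 28]
14. n9.lim = true  [terminal]
15. n11.live = "pr"  [terminal]
16. n12.sig = "xm"  [terminal]
17. n13.acc = -4  [terminal]
18. n10.fin = "xmpr"  [h.sig ++ d.live]
19. n10.val = 14  [len(h.sig) + 12]
20. n10.sig = 5  [5]
21. n14.tag = 28  [28]
22. n15.live = "yk"  [terminal]
23. n16.acc = -1  [terminal]
24. n17.live = "kw"  [terminal]
25. n14.mk = "ykkw"  [d₀.live ++ d₁.live]
26. n8.mk = "wykkw"  ["w" ++ E₁.mk]
27. n0.fin = "v"  [if A.depth then E.mk else "v"]
28. n0.val = 10  [len(E.mk) + 5]
29. n0.sig = 24  [A.pre * 2 - 14]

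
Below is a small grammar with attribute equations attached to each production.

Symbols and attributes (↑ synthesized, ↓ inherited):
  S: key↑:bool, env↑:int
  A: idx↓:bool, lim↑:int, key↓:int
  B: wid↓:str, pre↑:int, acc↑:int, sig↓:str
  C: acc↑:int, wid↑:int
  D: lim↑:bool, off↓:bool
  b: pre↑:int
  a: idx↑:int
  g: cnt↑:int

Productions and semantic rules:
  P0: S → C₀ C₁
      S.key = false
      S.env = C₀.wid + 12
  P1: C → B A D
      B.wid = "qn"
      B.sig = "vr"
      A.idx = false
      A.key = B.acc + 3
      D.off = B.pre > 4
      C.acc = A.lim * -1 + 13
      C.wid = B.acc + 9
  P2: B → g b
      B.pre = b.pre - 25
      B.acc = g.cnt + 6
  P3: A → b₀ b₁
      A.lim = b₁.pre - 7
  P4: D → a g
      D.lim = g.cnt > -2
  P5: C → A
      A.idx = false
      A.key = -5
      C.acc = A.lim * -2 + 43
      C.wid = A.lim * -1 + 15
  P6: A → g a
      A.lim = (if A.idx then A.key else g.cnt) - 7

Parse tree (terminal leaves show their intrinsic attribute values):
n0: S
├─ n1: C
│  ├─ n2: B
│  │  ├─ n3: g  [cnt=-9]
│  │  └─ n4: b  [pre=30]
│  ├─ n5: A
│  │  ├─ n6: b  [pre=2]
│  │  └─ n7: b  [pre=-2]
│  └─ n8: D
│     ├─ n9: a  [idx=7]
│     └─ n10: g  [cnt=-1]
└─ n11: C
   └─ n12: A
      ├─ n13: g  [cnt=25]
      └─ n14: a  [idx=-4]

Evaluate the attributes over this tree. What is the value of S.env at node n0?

1. n2.wid = "qn"  ["qn"]
2. n2.sig = "vr"  ["vr"]
3. n3.cnt = -9  [terminal]
4. n4.pre = 30  [terminal]
5. n2.pre = 5  [b.pre - 25]
6. n2.acc = -3  [g.cnt + 6]
7. n5.idx = false  [false]
8. n5.key = 0  [B.acc + 3]
9. n6.pre = 2  [terminal]
10. n7.pre = -2  [terminal]
11. n5.lim = -9  [b₁.pre - 7]
12. n8.off = true  [B.pre > 4]
13. n9.idx = 7  [terminal]
14. n10.cnt = -1  [terminal]
15. n8.lim = true  [g.cnt > -2]
16. n1.acc = 22  [A.lim * -1 + 13]
17. n1.wid = 6  [B.acc + 9]
18. n12.idx = false  [false]
19. n12.key = -5  [-5]
20. n13.cnt = 25  [terminal]
21. n14.idx = -4  [terminal]
22. n12.lim = 18  [(if A.idx then A.key else g.cnt) - 7]
23. n11.acc = 7  [A.lim * -2 + 43]
24. n11.wid = -3  [A.lim * -1 + 15]
25. n0.key = false  [false]
26. n0.env = 18  [C₀.wid + 12]

18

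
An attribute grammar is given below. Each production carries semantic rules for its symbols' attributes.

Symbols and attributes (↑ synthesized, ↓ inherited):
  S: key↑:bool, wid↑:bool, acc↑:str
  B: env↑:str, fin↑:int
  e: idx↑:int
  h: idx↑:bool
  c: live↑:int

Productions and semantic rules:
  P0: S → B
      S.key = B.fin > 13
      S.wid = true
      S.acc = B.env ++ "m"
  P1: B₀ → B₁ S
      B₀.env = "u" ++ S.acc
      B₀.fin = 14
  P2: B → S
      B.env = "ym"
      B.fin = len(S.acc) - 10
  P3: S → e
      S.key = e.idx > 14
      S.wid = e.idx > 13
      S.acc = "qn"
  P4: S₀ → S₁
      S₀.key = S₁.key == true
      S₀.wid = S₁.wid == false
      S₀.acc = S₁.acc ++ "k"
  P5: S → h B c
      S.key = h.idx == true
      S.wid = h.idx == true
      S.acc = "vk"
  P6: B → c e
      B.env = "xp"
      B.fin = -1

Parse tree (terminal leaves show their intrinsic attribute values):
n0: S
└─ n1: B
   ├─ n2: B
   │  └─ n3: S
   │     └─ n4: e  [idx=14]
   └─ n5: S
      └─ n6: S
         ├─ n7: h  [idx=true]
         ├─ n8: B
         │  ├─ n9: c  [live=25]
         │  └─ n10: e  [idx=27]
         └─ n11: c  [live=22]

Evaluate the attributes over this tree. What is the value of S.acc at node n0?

"uvkkm"

1. n4.idx = 14  [terminal]
2. n3.key = false  [e.idx > 14]
3. n3.wid = true  [e.idx > 13]
4. n3.acc = "qn"  ["qn"]
5. n2.env = "ym"  ["ym"]
6. n2.fin = -8  [len(S.acc) - 10]
7. n7.idx = true  [terminal]
8. n9.live = 25  [terminal]
9. n10.idx = 27  [terminal]
10. n8.env = "xp"  ["xp"]
11. n8.fin = -1  [-1]
12. n11.live = 22  [terminal]
13. n6.key = true  [h.idx == true]
14. n6.wid = true  [h.idx == true]
15. n6.acc = "vk"  ["vk"]
16. n5.key = true  [S₁.key == true]
17. n5.wid = false  [S₁.wid == false]
18. n5.acc = "vkk"  [S₁.acc ++ "k"]
19. n1.env = "uvkk"  ["u" ++ S.acc]
20. n1.fin = 14  [14]
21. n0.key = true  [B.fin > 13]
22. n0.wid = true  [true]
23. n0.acc = "uvkkm"  [B.env ++ "m"]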